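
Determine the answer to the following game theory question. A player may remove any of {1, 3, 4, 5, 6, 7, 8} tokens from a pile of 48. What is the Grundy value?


The subtraction set is S = {1, 3, 4, 5, 6, 7, 8}.
G(k) = mex{ G(k - s) : s in S, s <= k }. We compute iteratively: G(0) = 0.
G(1) = mex({0}) = 1
G(2) = mex({1}) = 0
G(3) = mex({0}) = 1
G(4) = mex({0, 1}) = 2
G(5) = mex({0, 1, 2}) = 3
G(6) = mex({0, 1, 3}) = 2
G(7) = mex({0, 1, 2}) = 3
G(8) = mex({0, 1, 2, 3}) = 4
G(9) = mex({0, 1, 2, 3, 4}) = 5
G(10) = mex({0, 1, 2, 3, 5}) = 4
G(11) = mex({1, 2, 3, 4}) = 0
G(12) = mex({0, 2, 3, 4, 5}) = 1
G(13) = mex({1, 2, 3, 4, 5}) = 0
G(14) = mex({0, 2, 3, 4, 5}) = 1
G(15) = mex({0, 1, 3, 4, 5}) = 2
G(16) = mex({0, 1, 2, 4, 5}) = 3
G(17) = mex({0, 1, 3, 4, 5}) = 2
G(18) = mex({0, 1, 2, 4}) = 3
Observe that G(11)..G(18) = 0, 1, 0, 1, 2, 3, 2, 3 repeats G(0)..G(7) = 0, 1, 0, 1, 2, 3, 2, 3.
For k >= max(S) = 8, G(k) is determined by the previous 8 values G(k-8)..G(k-1); a window of 8 consecutive values has recurred shifted by 11, so by induction G(k + 11) = G(k) for all k >= 0: the sequence is periodic from the start with period 11.
One period: G(0..10) = 0, 1, 0, 1, 2, 3, 2, 3, 4, 5, 4.
48 mod 11 = 4, so G(48) = G(4) = 2.

2


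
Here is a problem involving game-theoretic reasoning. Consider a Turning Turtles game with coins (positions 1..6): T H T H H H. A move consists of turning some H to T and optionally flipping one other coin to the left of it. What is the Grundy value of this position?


Coins: T H T H H H
Key fact: a single head at position k behaves exactly like a Nim heap of size k (turning it to T and optionally flipping a coin at j < k corresponds to moving the heap from k to j, or to 0), and heads combine as a disjunctive sum (two heads at the same place would cancel, matching j XOR j = 0). So the Nim-value is the XOR of the 1-indexed positions of the heads.
Face-up positions (1-indexed): [2, 4, 5, 6]
XOR 0 with 2: 0 XOR 2 = 2
XOR 2 with 4: 2 XOR 4 = 6
XOR 6 with 5: 6 XOR 5 = 3
XOR 3 with 6: 3 XOR 6 = 5
Nim-value = 5

5


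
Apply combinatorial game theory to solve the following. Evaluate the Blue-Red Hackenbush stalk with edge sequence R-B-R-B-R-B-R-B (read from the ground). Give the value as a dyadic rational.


Edges (from ground): R-B-R-B-R-B-R-B
By Berlekamp's sign-expansion rule, a Blue-Red Hackenbush stalk has the value of the surreal number whose sign sequence is the edge sequence with B -> + and R -> -.
Sign sequence: -+-+-+-+
Trace the sign expansion in the surreal number tree, starting from 0:
Edge 1: R (sign -) -> bounds (-inf, 0), value = -1
Edge 2: B (sign +) -> bounds (-1, 0), value = -1/2
Edge 3: R (sign -) -> bounds (-1, -1/2), value = -3/4
Edge 4: B (sign +) -> bounds (-3/4, -1/2), value = -5/8
Edge 5: R (sign -) -> bounds (-3/4, -5/8), value = -11/16
Edge 6: B (sign +) -> bounds (-11/16, -5/8), value = -21/32
Edge 7: R (sign -) -> bounds (-11/16, -21/32), value = -43/64
Edge 8: B (sign +) -> bounds (-43/64, -21/32), value = -85/128
Game value = -85/128

-85/128


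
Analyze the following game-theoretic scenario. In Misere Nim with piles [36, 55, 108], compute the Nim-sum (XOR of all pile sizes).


We need the XOR (exclusive or) of all pile sizes.
After XOR-ing pile 1 (size 36): 0 XOR 36 = 36
After XOR-ing pile 2 (size 55): 36 XOR 55 = 19
After XOR-ing pile 3 (size 108): 19 XOR 108 = 127
The Nim-value of this position is 127.

127


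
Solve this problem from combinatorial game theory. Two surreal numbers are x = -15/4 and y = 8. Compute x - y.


x = -15/4, y = 8
Converting to common denominator: 4
x = -15/4, y = 32/4
x - y = -15/4 - 8 = -47/4

-47/4


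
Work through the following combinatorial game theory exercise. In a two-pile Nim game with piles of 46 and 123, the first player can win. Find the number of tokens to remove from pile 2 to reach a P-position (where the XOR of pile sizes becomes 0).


Piles: 46 and 123
Current XOR: 46 XOR 123 = 85 (non-zero, so this is an N-position).
To make the XOR zero, we need to find a move that balances the piles.
For pile 2 (size 123): target = 123 XOR 85 = 46
We reduce pile 2 from 123 to 46.
Tokens removed: 123 - 46 = 77
Verification: 46 XOR 46 = 0

77


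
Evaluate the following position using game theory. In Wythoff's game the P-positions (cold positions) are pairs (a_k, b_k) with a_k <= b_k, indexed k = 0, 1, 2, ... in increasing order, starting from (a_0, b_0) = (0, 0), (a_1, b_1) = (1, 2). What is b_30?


By Wythoff's theorem, a_k = floor(k * phi) and b_k = floor(k * phi^2) = a_k + k, where phi = (1 + sqrt(5))/2 is the golden ratio.
phi = (1 + sqrt(5))/2 = 1.618034
phi^2 = phi + 1 = 2.618034
k = 30
k * phi^2 = 30 * 2.618034 = 78.541020
b_30 = floor(k * phi^2) = 78 (check: a_30 + k = 48 + 30 = 78)

78


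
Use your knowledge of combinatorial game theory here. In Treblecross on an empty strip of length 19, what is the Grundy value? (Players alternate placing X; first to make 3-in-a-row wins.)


Treblecross: place X on empty cells; 3-in-a-row wins.
Playing within two cells of an existing X lets the opponent win at once, so sensible play treats the cells i-2..i+2 around each X as dead. The player left with no safe cell loses, so this is a normal-play take-away game on strips of safe cells.
Placing X at cell i (0-indexed) of a strip of k safe cells leaves independent strips of sizes max(0, i-2) and max(0, k-i-3). Hence G(k) = mex{ G(max(0,i-2)) XOR G(max(0,k-i-3)) : 0 <= i < k }, with G(0) = 0.
G(1): splits (0,0):0^0=0 -> mex({0}) = 1
G(2): splits (0,0):0^0=0 -> mex({0}) = 1
G(3): splits (0,0):0^0=0 -> mex({0}) = 1
G(4): splits (0,1):0^1=1 (0,0):0^0=0 -> mex({0, 1}) = 2
G(5): splits (0,2):0^1=1 (0,1):0^1=1 (0,0):0^0=0 -> mex({0, 1}) = 2
G(6) = mex({1}) = 0
G(7) = mex({0, 1, 2}) = 3
G(8) = mex({0, 1, 2}) = 3
G(9) = mex({0, 2}) = 1
G(10) = mex({0, 2, 3}) = 1
G(11) = mex({0, 3}) = 1
G(12) = mex({1, 3}) = 0
G(13) = mex({0, 1, 2, 3}) = 4
G(14) = mex({0, 1, 2}) = 3
G(15) = mex({0, 1, 2}) = 3
G(16) = mex({0, 1, 2, 4}) = 3
G(17) = mex({0, 1, 3, 4}) = 2
G(18) = mex({0, 1, 3, 4}) = 2
G(19) = mex({0, 1, 3, 5}) = 2
Therefore G(19) = 2.

2


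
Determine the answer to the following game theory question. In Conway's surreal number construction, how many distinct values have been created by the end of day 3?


Day 0: {|} = 0 is born. Count = 1.
Day n: the number of surreal numbers born by day n is 2^(n+1) - 1.
By day 0: 2^1 - 1 = 1
By day 1: 2^2 - 1 = 3
By day 2: 2^3 - 1 = 7
By day 3: 2^4 - 1 = 15
By day 3: 15 surreal numbers.

15


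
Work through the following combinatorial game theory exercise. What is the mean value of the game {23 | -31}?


Game = {23 | -31}, a switch {a | b} with numbers a > b.
Its thermograph has left wall a - t and right wall b + t, which meet at t = (a - b)/2, where both equal (a + b)/2. So the mast (mean value) is at (a + b)/2.
Mean = (23 + (-31))/2 = -8/2 = -4

-4


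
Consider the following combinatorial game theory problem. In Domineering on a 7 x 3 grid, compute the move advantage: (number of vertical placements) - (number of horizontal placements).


Board is 7 x 3 (rows x cols).
Left (vertical) placements: (rows-1) * cols = 6 * 3 = 18
Right (horizontal) placements: rows * (cols-1) = 7 * 2 = 14
Advantage = Left - Right = 18 - 14 = 4

4


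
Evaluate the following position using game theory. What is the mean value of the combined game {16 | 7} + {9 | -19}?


G1 = {16 | 7}, G2 = {9 | -19}
Each is a switch {a | b} with numbers a > b; its mean value is (a + b)/2, and mean value is additive over game sums: m(G1 + G2) = m(G1) + m(G2).
Mean of G1 = (16 + (7))/2 = 23/2 = 23/2
Mean of G2 = (9 + (-19))/2 = -10/2 = -5
Mean of G1 + G2 = 23/2 + -5 = 13/2

13/2


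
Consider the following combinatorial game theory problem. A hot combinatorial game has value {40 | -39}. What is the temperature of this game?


The game is {40 | -39}, a switch {a | b} with numbers a > b.
Cooling {a | b} by t gives {a - t | b + t}, which stops being hot when a - t = b + t, i.e. at t = (a - b)/2. So the temperature of a switch is (a - b)/2.
Temperature = (Left option - Right option) / 2
= (40 - (-39)) / 2
= 79 / 2
= 79/2

79/2


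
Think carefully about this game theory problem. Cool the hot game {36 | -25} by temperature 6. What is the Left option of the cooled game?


Original game: {36 | -25} (a switch {a | b} with a > b).
Cooling by t (for t below the temperature (a - b)/2 = 61/2) taxes each move by t: {a | b} cooled by t is {a - t | b + t}.
Cooling amount: t = 6
Cooled Left option: 36 - 6 = 30
Cooled Right option: -25 + 6 = -19
Cooled game: {30 | -19}
Left option = 30

30


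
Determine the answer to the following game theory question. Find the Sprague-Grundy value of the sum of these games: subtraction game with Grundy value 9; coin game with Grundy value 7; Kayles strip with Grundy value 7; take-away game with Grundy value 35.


By the Sprague-Grundy theorem, the Grundy value of a sum of games is the XOR of individual Grundy values.
subtraction game: Grundy value = 9. Running XOR: 0 XOR 9 = 9
coin game: Grundy value = 7. Running XOR: 9 XOR 7 = 14
Kayles strip: Grundy value = 7. Running XOR: 14 XOR 7 = 9
take-away game: Grundy value = 35. Running XOR: 9 XOR 35 = 42
The combined Grundy value is 42.

42


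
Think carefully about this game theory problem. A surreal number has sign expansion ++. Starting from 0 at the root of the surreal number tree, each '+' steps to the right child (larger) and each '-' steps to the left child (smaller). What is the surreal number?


Sign expansion: ++
Rule: track bounds (lo, hi), initially (-inf, +inf). On '+', the current value becomes lo and we move to the simplest number in (value, hi): value + 1 if hi = +inf, otherwise the midpoint (value + hi)/2. On '-', the current value becomes hi and we move to value - 1 if lo = -inf, otherwise the midpoint (lo + value)/2.
Start at 0.
Step 1: sign = +, move right. Bounds: (0, +inf). Value = 1
Step 2: sign = +, move right. Bounds: (1, +inf). Value = 2
The surreal number with sign expansion ++ is 2.

2


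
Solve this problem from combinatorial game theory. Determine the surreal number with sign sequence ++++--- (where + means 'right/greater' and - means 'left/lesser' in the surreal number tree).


Sign expansion: ++++---
Rule: track bounds (lo, hi), initially (-inf, +inf). On '+', the current value becomes lo and we move to the simplest number in (value, hi): value + 1 if hi = +inf, otherwise the midpoint (value + hi)/2. On '-', the current value becomes hi and we move to value - 1 if lo = -inf, otherwise the midpoint (lo + value)/2.
Start at 0.
Step 1: sign = +, move right. Bounds: (0, +inf). Value = 1
Step 2: sign = +, move right. Bounds: (1, +inf). Value = 2
Step 3: sign = +, move right. Bounds: (2, +inf). Value = 3
Step 4: sign = +, move right. Bounds: (3, +inf). Value = 4
Step 5: sign = -, move left. Bounds: (3, 4). Value = 7/2
Step 6: sign = -, move left. Bounds: (3, 7/2). Value = 13/4
Step 7: sign = -, move left. Bounds: (3, 13/4). Value = 25/8
The surreal number with sign expansion ++++--- is 25/8.

25/8


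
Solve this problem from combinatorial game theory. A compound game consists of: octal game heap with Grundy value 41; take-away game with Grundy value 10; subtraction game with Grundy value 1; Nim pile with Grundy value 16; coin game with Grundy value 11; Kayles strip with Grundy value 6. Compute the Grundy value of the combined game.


By the Sprague-Grundy theorem, the Grundy value of a sum of games is the XOR of individual Grundy values.
octal game heap: Grundy value = 41. Running XOR: 0 XOR 41 = 41
take-away game: Grundy value = 10. Running XOR: 41 XOR 10 = 35
subtraction game: Grundy value = 1. Running XOR: 35 XOR 1 = 34
Nim pile: Grundy value = 16. Running XOR: 34 XOR 16 = 50
coin game: Grundy value = 11. Running XOR: 50 XOR 11 = 57
Kayles strip: Grundy value = 6. Running XOR: 57 XOR 6 = 63
The combined Grundy value is 63.

63


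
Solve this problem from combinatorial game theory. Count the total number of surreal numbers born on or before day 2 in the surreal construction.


Day 0: {|} = 0 is born. Count = 1.
Day n: the number of surreal numbers born by day n is 2^(n+1) - 1.
By day 0: 2^1 - 1 = 1
By day 1: 2^2 - 1 = 3
By day 2: 2^3 - 1 = 7
By day 2: 7 surreal numbers.

7


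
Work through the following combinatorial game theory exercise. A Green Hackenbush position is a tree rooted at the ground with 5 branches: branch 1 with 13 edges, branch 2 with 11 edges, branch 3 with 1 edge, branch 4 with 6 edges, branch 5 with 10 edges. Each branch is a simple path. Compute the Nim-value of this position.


The tree has 5 branches from the ground vertex.
In Green Hackenbush, the Nim-value of a simple path of length k is k.
Branch 1: length 13, Nim-value = 13
Branch 2: length 11, Nim-value = 11
Branch 3: length 1, Nim-value = 1
Branch 4: length 6, Nim-value = 6
Branch 5: length 10, Nim-value = 10
Total Nim-value = XOR of all branch values:
0 XOR 13 = 13
13 XOR 11 = 6
6 XOR 1 = 7
7 XOR 6 = 1
1 XOR 10 = 11
Nim-value of the tree = 11

11


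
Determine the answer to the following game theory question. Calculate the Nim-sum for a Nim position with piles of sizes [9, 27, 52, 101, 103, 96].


We need the XOR (exclusive or) of all pile sizes.
After XOR-ing pile 1 (size 9): 0 XOR 9 = 9
After XOR-ing pile 2 (size 27): 9 XOR 27 = 18
After XOR-ing pile 3 (size 52): 18 XOR 52 = 38
After XOR-ing pile 4 (size 101): 38 XOR 101 = 67
After XOR-ing pile 5 (size 103): 67 XOR 103 = 36
After XOR-ing pile 6 (size 96): 36 XOR 96 = 68
The Nim-value of this position is 68.

68


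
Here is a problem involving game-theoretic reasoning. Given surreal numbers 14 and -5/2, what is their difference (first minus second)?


x = 14, y = -5/2
Converting to common denominator: 2
x = 28/2, y = -5/2
x - y = 14 - -5/2 = 33/2

33/2


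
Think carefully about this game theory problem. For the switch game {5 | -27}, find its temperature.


The game is {5 | -27}, a switch {a | b} with numbers a > b.
Cooling {a | b} by t gives {a - t | b + t}, which stops being hot when a - t = b + t, i.e. at t = (a - b)/2. So the temperature of a switch is (a - b)/2.
Temperature = (Left option - Right option) / 2
= (5 - (-27)) / 2
= 32 / 2
= 16

16


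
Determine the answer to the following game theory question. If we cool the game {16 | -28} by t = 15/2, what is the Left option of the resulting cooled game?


Original game: {16 | -28} (a switch {a | b} with a > b).
Cooling by t (for t below the temperature (a - b)/2 = 22) taxes each move by t: {a | b} cooled by t is {a - t | b + t}.
Cooling amount: t = 15/2
Cooled Left option: 16 - 15/2 = 17/2
Cooled Right option: -28 + 15/2 = -41/2
Cooled game: {17/2 | -41/2}
Left option = 17/2

17/2


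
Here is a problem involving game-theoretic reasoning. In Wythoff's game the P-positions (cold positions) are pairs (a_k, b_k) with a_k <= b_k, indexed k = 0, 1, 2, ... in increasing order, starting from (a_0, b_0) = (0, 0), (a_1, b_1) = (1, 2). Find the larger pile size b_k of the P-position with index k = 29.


By Wythoff's theorem, a_k = floor(k * phi) and b_k = floor(k * phi^2) = a_k + k, where phi = (1 + sqrt(5))/2 is the golden ratio.
phi = (1 + sqrt(5))/2 = 1.618034
phi^2 = phi + 1 = 2.618034
k = 29
k * phi^2 = 29 * 2.618034 = 75.922986
b_29 = floor(k * phi^2) = 75 (check: a_29 + k = 46 + 29 = 75)

75


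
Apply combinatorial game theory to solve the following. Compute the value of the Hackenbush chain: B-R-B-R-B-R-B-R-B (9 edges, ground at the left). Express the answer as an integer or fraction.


Edges (from ground): B-R-B-R-B-R-B-R-B
By Berlekamp's sign-expansion rule, a Blue-Red Hackenbush stalk has the value of the surreal number whose sign sequence is the edge sequence with B -> + and R -> -.
Sign sequence: +-+-+-+-+
Trace the sign expansion in the surreal number tree, starting from 0:
Edge 1: B (sign +) -> bounds (0, +inf), value = 1
Edge 2: R (sign -) -> bounds (0, 1), value = 1/2
Edge 3: B (sign +) -> bounds (1/2, 1), value = 3/4
Edge 4: R (sign -) -> bounds (1/2, 3/4), value = 5/8
Edge 5: B (sign +) -> bounds (5/8, 3/4), value = 11/16
Edge 6: R (sign -) -> bounds (5/8, 11/16), value = 21/32
Edge 7: B (sign +) -> bounds (21/32, 11/16), value = 43/64
Edge 8: R (sign -) -> bounds (21/32, 43/64), value = 85/128
Edge 9: B (sign +) -> bounds (85/128, 43/64), value = 171/256
Game value = 171/256

171/256


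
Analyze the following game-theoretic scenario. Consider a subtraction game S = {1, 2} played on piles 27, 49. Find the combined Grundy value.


Subtraction set: {1, 2}
For this subtraction set, G(n) = n mod 3 (period = max + 1 = 3).
Pile 1 (size 27): G(27) = 27 mod 3 = 0
Pile 2 (size 49): G(49) = 49 mod 3 = 1
Total Grundy value = XOR of all: 0 XOR 1 = 1

1


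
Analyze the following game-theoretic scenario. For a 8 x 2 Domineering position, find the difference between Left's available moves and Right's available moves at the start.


Board is 8 x 2 (rows x cols).
Left (vertical) placements: (rows-1) * cols = 7 * 2 = 14
Right (horizontal) placements: rows * (cols-1) = 8 * 1 = 8
Advantage = Left - Right = 14 - 8 = 6

6


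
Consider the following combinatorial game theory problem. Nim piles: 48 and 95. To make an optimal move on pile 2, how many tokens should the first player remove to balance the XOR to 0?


Piles: 48 and 95
Current XOR: 48 XOR 95 = 111 (non-zero, so this is an N-position).
To make the XOR zero, we need to find a move that balances the piles.
For pile 2 (size 95): target = 95 XOR 111 = 48
We reduce pile 2 from 95 to 48.
Tokens removed: 95 - 48 = 47
Verification: 48 XOR 48 = 0

47


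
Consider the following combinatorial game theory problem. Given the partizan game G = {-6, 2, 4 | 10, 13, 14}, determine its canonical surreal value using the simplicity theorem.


Left options: {-6, 2, 4}, max = 4
Right options: {10, 13, 14}, min = 10
All options are numbers and max(Left) < min(Right), so by the simplicity theorem the value is the simplest (earliest-born) number strictly between 4 and 10.
Integers 5 through 9 all lie strictly between 4 and 10.
Among integers, the simplest (lowest birthday = smallest |n|; 0 is born on day 0, +-n on day n) is 5.
No non-integer in the interval can be simpler: if x is a non-integer in the interval, then floor(x) or ceil(x) also lies in the interval (the interval contains an integer), and both are proper prefixes of x's sign expansion, i.e. born earlier. So the game value is 5.
Game value = 5

5


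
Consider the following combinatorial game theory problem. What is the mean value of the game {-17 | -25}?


Game = {-17 | -25}, a switch {a | b} with numbers a > b.
Its thermograph has left wall a - t and right wall b + t, which meet at t = (a - b)/2, where both equal (a + b)/2. So the mast (mean value) is at (a + b)/2.
Mean = (-17 + (-25))/2 = -42/2 = -21

-21


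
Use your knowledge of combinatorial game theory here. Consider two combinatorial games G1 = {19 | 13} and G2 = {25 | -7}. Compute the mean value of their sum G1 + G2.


G1 = {19 | 13}, G2 = {25 | -7}
Each is a switch {a | b} with numbers a > b; its mean value is (a + b)/2, and mean value is additive over game sums: m(G1 + G2) = m(G1) + m(G2).
Mean of G1 = (19 + (13))/2 = 32/2 = 16
Mean of G2 = (25 + (-7))/2 = 18/2 = 9
Mean of G1 + G2 = 16 + 9 = 25

25


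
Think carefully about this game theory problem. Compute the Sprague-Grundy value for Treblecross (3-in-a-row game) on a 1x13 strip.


Treblecross: place X on empty cells; 3-in-a-row wins.
Playing within two cells of an existing X lets the opponent win at once, so sensible play treats the cells i-2..i+2 around each X as dead. The player left with no safe cell loses, so this is a normal-play take-away game on strips of safe cells.
Placing X at cell i (0-indexed) of a strip of k safe cells leaves independent strips of sizes max(0, i-2) and max(0, k-i-3). Hence G(k) = mex{ G(max(0,i-2)) XOR G(max(0,k-i-3)) : 0 <= i < k }, with G(0) = 0.
G(1): splits (0,0):0^0=0 -> mex({0}) = 1
G(2): splits (0,0):0^0=0 -> mex({0}) = 1
G(3): splits (0,0):0^0=0 -> mex({0}) = 1
G(4): splits (0,1):0^1=1 (0,0):0^0=0 -> mex({0, 1}) = 2
G(5): splits (0,2):0^1=1 (0,1):0^1=1 (0,0):0^0=0 -> mex({0, 1}) = 2
G(6) = mex({1}) = 0
G(7) = mex({0, 1, 2}) = 3
G(8) = mex({0, 1, 2}) = 3
G(9) = mex({0, 2}) = 1
G(10) = mex({0, 2, 3}) = 1
G(11) = mex({0, 3}) = 1
G(12) = mex({1, 3}) = 0
G(13) = mex({0, 1, 2, 3}) = 4
Therefore G(13) = 4.

4


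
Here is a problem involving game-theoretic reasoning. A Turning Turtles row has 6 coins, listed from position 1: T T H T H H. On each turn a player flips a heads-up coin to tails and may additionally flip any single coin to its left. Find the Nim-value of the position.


Coins: T T H T H H
Key fact: a single head at position k behaves exactly like a Nim heap of size k (turning it to T and optionally flipping a coin at j < k corresponds to moving the heap from k to j, or to 0), and heads combine as a disjunctive sum (two heads at the same place would cancel, matching j XOR j = 0). So the Nim-value is the XOR of the 1-indexed positions of the heads.
Face-up positions (1-indexed): [3, 5, 6]
XOR 0 with 3: 0 XOR 3 = 3
XOR 3 with 5: 3 XOR 5 = 6
XOR 6 with 6: 6 XOR 6 = 0
Nim-value = 0

0


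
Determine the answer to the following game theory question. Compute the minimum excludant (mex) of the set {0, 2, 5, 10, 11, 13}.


Set = {0, 2, 5, 10, 11, 13}
0 is in the set.
1 is NOT in the set. This is the mex.
mex = 1

1


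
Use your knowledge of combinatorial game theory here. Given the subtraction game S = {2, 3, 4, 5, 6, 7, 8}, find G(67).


The subtraction set is S = {2, 3, 4, 5, 6, 7, 8}.
G(k) = mex{ G(k - s) : s in S, s <= k }. We compute iteratively: G(0) = 0.
G(1) = mex({}) = 0
G(2) = mex({0}) = 1
G(3) = mex({0}) = 1
G(4) = mex({0, 1}) = 2
G(5) = mex({0, 1}) = 2
G(6) = mex({0, 1, 2}) = 3
G(7) = mex({0, 1, 2}) = 3
G(8) = mex({0, 1, 2, 3}) = 4
G(9) = mex({0, 1, 2, 3}) = 4
G(10) = mex({1, 2, 3, 4}) = 0
G(11) = mex({1, 2, 3, 4}) = 0
G(12) = mex({0, 2, 3, 4}) = 1
G(13) = mex({0, 2, 3, 4}) = 1
G(14) = mex({0, 1, 3, 4}) = 2
G(15) = mex({0, 1, 3, 4}) = 2
G(16) = mex({0, 1, 2, 4}) = 3
G(17) = mex({0, 1, 2, 4}) = 3
Observe that G(10)..G(17) = 0, 0, 1, 1, 2, 2, 3, 3 repeats G(0)..G(7) = 0, 0, 1, 1, 2, 2, 3, 3.
For k >= max(S) = 8, G(k) is determined by the previous 8 values G(k-8)..G(k-1); a window of 8 consecutive values has recurred shifted by 10, so by induction G(k + 10) = G(k) for all k >= 0: the sequence is periodic from the start with period 10.
One period: G(0..9) = 0, 0, 1, 1, 2, 2, 3, 3, 4, 4.
67 mod 10 = 7, so G(67) = G(7) = 3.

3


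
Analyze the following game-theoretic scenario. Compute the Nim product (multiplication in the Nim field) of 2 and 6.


Nim multiplication is bilinear over XOR: (u XOR v) * w = (u*w) XOR (v*w).
So we split each operand into its bit components and XOR the pairwise Nim products.
2 = 2 (as XOR of powers of 2).
6 = 2 + 4 (as XOR of powers of 2).
Using the standard Nim-product table on single bits:
  2*2 = 3,   2*4 = 8,   2*8 = 12,
  4*4 = 6,   4*8 = 11,  8*8 = 13,
and  1*x = x (identity), k*l = l*k (commutative).
Pairwise Nim products:
  2 * 2 = 3
  2 * 4 = 8
XOR them: 3 XOR 8 = 11.
Result: 2 * 6 = 11 (in Nim).

11


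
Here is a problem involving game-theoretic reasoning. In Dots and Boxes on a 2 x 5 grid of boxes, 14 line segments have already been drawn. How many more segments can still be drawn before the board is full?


Grid: 2 x 5 boxes, i.e. 3 rows and 6 columns of dots.
Horizontal edges: (rows + 1) * cols = 3 * 5 = 15
Vertical edges: rows * (cols + 1) = 2 * 6 = 12
Total edges: 15 + 12 = 27
Edges drawn: 14
Remaining: 27 - 14 = 13

13


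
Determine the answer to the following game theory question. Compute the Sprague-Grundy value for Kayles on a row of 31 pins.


Kayles: a move removes 1 or 2 adjacent pins from a contiguous row.
Removing pins from a row of k leaves two independent rows (a, b) with a + b = k - 1 (one pin) or a + b = k - 2 (two pins); an end removal gives a = 0.
By Sprague-Grundy, G(k) = mex{ G(a) XOR G(b) } over all these splits. G(0) = 0.
G(1): splits (0,0):0^0=0 -> mex({0}) = 1
G(2): splits (0,1):0^1=1 (0,0):0^0=0 -> mex({0, 1}) = 2
G(3): splits (0,2):0^2=2 (1,1):1^1=0 (0,1):0^1=1 -> mex({0, 1, 2}) = 3
G(4): splits (0,3):0^3=3 (1,2):1^2=3 (0,2):0^2=2 (1,1):1^1=0 -> mex({0, 2, 3}) = 1
G(5): splits (0,4):0^1=1 (1,3):1^3=2 (2,2):2^2=0 (0,3):0^3=3 (1,2):1^2=3 -> mex({0, 1, 2, 3}) = 4
G(6) = mex({0, 1, 2, 4}) = 3
G(7) = mex({0, 1, 3, 4, 5}) = 2
G(8) = mex({0, 2, 3, 5, 6}) = 1
G(9) = mex({0, 1, 2, 3, 6, 7}) = 4
G(10) = mex({0, 1, 3, 4, 5, 7}) = 2
G(11) = mex({0, 1, 2, 3, 4, 5}) = 6
G(12) = mex({0, 1, 2, 3, 5, 6, 7}) = 4
G(13) = mex({0, 2, 3, 4, 6, 7}) = 1
G(14) = mex({0, 1, 4, 5, 6, 7}) = 2
G(15) = mex({0, 1, 2, 3, 4, 5, 6}) = 7
G(16) = mex({0, 2, 3, 5, 6, 7}) = 1
G(17) = mex({0, 1, 2, 3, 5, 6, 7}) = 4
G(18) = mex({0, 1, 2, 4, 5, 6}) = 3
G(19) = mex({0, 1, 3, 4, 5, 7}) = 2
G(20) = mex({0, 2, 3, 4, 5, 6, 7}) = 1
G(21) = mex({0, 1, 2, 3, 5, 6, 7}) = 4
G(22) = mex({0, 1, 2, 3, 4, 5, 7}) = 6
G(23) = mex({0, 1, 2, 3, 4, 5, 6}) = 7
G(24) = mex({0, 1, 2, 3, 5, 6, 7}) = 4
G(25) = mex({0, 2, 3, 4, 6, 7}) = 1
G(26) = mex({0, 1, 3, 4, 5, 6, 7}) = 2
G(27) = mex({0, 1, 2, 3, 4, 5, 6, 7}) = 8
G(28) = mex({0, 1, 2, 3, 4, 6, 7, 8}) = 5
G(29) = mex({0, 1, 2, 3, 5, 6, 7, 8, 9}) = 4
G(30) = mex({0, 1, 2, 3, 4, 5, 6, 9, 10}) = 7
G(31) = mex({0, 1, 3, 4, 5, 7, 10, 11}) = 2
Therefore G(31) = 2.

2


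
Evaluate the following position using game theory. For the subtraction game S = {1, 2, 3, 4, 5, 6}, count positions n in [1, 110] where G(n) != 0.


Subtraction set S = {1, 2, 3, 4, 5, 6}, so G(n) = n mod 7.
G(n) = 0 when n is a multiple of 7.
Multiples of 7 in [1, 110]: 15
N-positions (nonzero Grundy) = 110 - 15 = 95

95


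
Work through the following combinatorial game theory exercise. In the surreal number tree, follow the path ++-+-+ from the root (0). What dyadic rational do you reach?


Sign expansion: ++-+-+
Rule: track bounds (lo, hi), initially (-inf, +inf). On '+', the current value becomes lo and we move to the simplest number in (value, hi): value + 1 if hi = +inf, otherwise the midpoint (value + hi)/2. On '-', the current value becomes hi and we move to value - 1 if lo = -inf, otherwise the midpoint (lo + value)/2.
Start at 0.
Step 1: sign = +, move right. Bounds: (0, +inf). Value = 1
Step 2: sign = +, move right. Bounds: (1, +inf). Value = 2
Step 3: sign = -, move left. Bounds: (1, 2). Value = 3/2
Step 4: sign = +, move right. Bounds: (3/2, 2). Value = 7/4
Step 5: sign = -, move left. Bounds: (3/2, 7/4). Value = 13/8
Step 6: sign = +, move right. Bounds: (13/8, 7/4). Value = 27/16
The surreal number with sign expansion ++-+-+ is 27/16.

27/16


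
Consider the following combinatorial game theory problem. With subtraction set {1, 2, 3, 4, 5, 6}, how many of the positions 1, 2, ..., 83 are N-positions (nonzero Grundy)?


Subtraction set S = {1, 2, 3, 4, 5, 6}, so G(n) = n mod 7.
G(n) = 0 when n is a multiple of 7.
Multiples of 7 in [1, 83]: 11
N-positions (nonzero Grundy) = 83 - 11 = 72

72


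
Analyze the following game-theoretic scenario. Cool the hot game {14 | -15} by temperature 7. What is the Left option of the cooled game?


Original game: {14 | -15} (a switch {a | b} with a > b).
Cooling by t (for t below the temperature (a - b)/2 = 29/2) taxes each move by t: {a | b} cooled by t is {a - t | b + t}.
Cooling amount: t = 7
Cooled Left option: 14 - 7 = 7
Cooled Right option: -15 + 7 = -8
Cooled game: {7 | -8}
Left option = 7

7


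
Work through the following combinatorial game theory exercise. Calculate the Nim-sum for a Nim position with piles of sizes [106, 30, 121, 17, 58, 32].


We need the XOR (exclusive or) of all pile sizes.
After XOR-ing pile 1 (size 106): 0 XOR 106 = 106
After XOR-ing pile 2 (size 30): 106 XOR 30 = 116
After XOR-ing pile 3 (size 121): 116 XOR 121 = 13
After XOR-ing pile 4 (size 17): 13 XOR 17 = 28
After XOR-ing pile 5 (size 58): 28 XOR 58 = 38
After XOR-ing pile 6 (size 32): 38 XOR 32 = 6
The Nim-value of this position is 6.

6


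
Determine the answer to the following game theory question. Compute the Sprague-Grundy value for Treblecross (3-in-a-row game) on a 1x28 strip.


Treblecross: place X on empty cells; 3-in-a-row wins.
Playing within two cells of an existing X lets the opponent win at once, so sensible play treats the cells i-2..i+2 around each X as dead. The player left with no safe cell loses, so this is a normal-play take-away game on strips of safe cells.
Placing X at cell i (0-indexed) of a strip of k safe cells leaves independent strips of sizes max(0, i-2) and max(0, k-i-3). Hence G(k) = mex{ G(max(0,i-2)) XOR G(max(0,k-i-3)) : 0 <= i < k }, with G(0) = 0.
G(1): splits (0,0):0^0=0 -> mex({0}) = 1
G(2): splits (0,0):0^0=0 -> mex({0}) = 1
G(3): splits (0,0):0^0=0 -> mex({0}) = 1
G(4): splits (0,1):0^1=1 (0,0):0^0=0 -> mex({0, 1}) = 2
G(5): splits (0,2):0^1=1 (0,1):0^1=1 (0,0):0^0=0 -> mex({0, 1}) = 2
G(6) = mex({1}) = 0
G(7) = mex({0, 1, 2}) = 3
G(8) = mex({0, 1, 2}) = 3
G(9) = mex({0, 2}) = 1
G(10) = mex({0, 2, 3}) = 1
G(11) = mex({0, 3}) = 1
G(12) = mex({1, 3}) = 0
G(13) = mex({0, 1, 2, 3}) = 4
G(14) = mex({0, 1, 2}) = 3
G(15) = mex({0, 1, 2}) = 3
G(16) = mex({0, 1, 2, 4}) = 3
G(17) = mex({0, 1, 3, 4}) = 2
G(18) = mex({0, 1, 3, 4}) = 2
G(19) = mex({0, 1, 3, 5}) = 2
G(20) = mex({0, 1, 2, 3, 5}) = 4
G(21) = mex({0, 1, 2, 3, 5}) = 4
G(22) = mex({1, 2, 6}) = 0
G(23) = mex({0, 1, 2, 3, 4, 6}) = 5
G(24) = mex({0, 1, 2, 3, 4}) = 5
G(25) = mex({0, 1, 3, 4, 7}) = 2
G(26) = mex({0, 1, 3, 4, 5, 7}) = 2
G(27) = mex({0, 1, 3, 5}) = 2
G(28) = mex({0, 1, 2, 5}) = 3
Therefore G(28) = 3.

3


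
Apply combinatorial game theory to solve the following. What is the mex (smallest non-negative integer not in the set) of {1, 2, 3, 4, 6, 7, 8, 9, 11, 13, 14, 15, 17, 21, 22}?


Set = {1, 2, 3, 4, 6, 7, 8, 9, 11, 13, 14, 15, 17, 21, 22}
0 is NOT in the set. This is the mex.
mex = 0

0


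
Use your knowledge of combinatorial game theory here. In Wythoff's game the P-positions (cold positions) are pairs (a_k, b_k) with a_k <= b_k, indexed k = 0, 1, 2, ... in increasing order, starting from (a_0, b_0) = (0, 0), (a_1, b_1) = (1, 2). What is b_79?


By Wythoff's theorem, a_k = floor(k * phi) and b_k = floor(k * phi^2) = a_k + k, where phi = (1 + sqrt(5))/2 is the golden ratio.
phi = (1 + sqrt(5))/2 = 1.618034
phi^2 = phi + 1 = 2.618034
k = 79
k * phi^2 = 79 * 2.618034 = 206.824685
b_79 = floor(k * phi^2) = 206 (check: a_79 + k = 127 + 79 = 206)

206


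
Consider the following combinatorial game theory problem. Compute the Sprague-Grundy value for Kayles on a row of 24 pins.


Kayles: a move removes 1 or 2 adjacent pins from a contiguous row.
Removing pins from a row of k leaves two independent rows (a, b) with a + b = k - 1 (one pin) or a + b = k - 2 (two pins); an end removal gives a = 0.
By Sprague-Grundy, G(k) = mex{ G(a) XOR G(b) } over all these splits. G(0) = 0.
G(1): splits (0,0):0^0=0 -> mex({0}) = 1
G(2): splits (0,1):0^1=1 (0,0):0^0=0 -> mex({0, 1}) = 2
G(3): splits (0,2):0^2=2 (1,1):1^1=0 (0,1):0^1=1 -> mex({0, 1, 2}) = 3
G(4): splits (0,3):0^3=3 (1,2):1^2=3 (0,2):0^2=2 (1,1):1^1=0 -> mex({0, 2, 3}) = 1
G(5): splits (0,4):0^1=1 (1,3):1^3=2 (2,2):2^2=0 (0,3):0^3=3 (1,2):1^2=3 -> mex({0, 1, 2, 3}) = 4
G(6) = mex({0, 1, 2, 4}) = 3
G(7) = mex({0, 1, 3, 4, 5}) = 2
G(8) = mex({0, 2, 3, 5, 6}) = 1
G(9) = mex({0, 1, 2, 3, 6, 7}) = 4
G(10) = mex({0, 1, 3, 4, 5, 7}) = 2
G(11) = mex({0, 1, 2, 3, 4, 5}) = 6
G(12) = mex({0, 1, 2, 3, 5, 6, 7}) = 4
G(13) = mex({0, 2, 3, 4, 6, 7}) = 1
G(14) = mex({0, 1, 4, 5, 6, 7}) = 2
G(15) = mex({0, 1, 2, 3, 4, 5, 6}) = 7
G(16) = mex({0, 2, 3, 5, 6, 7}) = 1
G(17) = mex({0, 1, 2, 3, 5, 6, 7}) = 4
G(18) = mex({0, 1, 2, 4, 5, 6}) = 3
G(19) = mex({0, 1, 3, 4, 5, 7}) = 2
G(20) = mex({0, 2, 3, 4, 5, 6, 7}) = 1
G(21) = mex({0, 1, 2, 3, 5, 6, 7}) = 4
G(22) = mex({0, 1, 2, 3, 4, 5, 7}) = 6
G(23) = mex({0, 1, 2, 3, 4, 5, 6}) = 7
G(24) = mex({0, 1, 2, 3, 5, 6, 7}) = 4
Therefore G(24) = 4.

4


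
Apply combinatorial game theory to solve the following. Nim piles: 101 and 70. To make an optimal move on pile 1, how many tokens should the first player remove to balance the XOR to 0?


Piles: 101 and 70
Current XOR: 101 XOR 70 = 35 (non-zero, so this is an N-position).
To make the XOR zero, we need to find a move that balances the piles.
For pile 1 (size 101): target = 101 XOR 35 = 70
We reduce pile 1 from 101 to 70.
Tokens removed: 101 - 70 = 31
Verification: 70 XOR 70 = 0

31


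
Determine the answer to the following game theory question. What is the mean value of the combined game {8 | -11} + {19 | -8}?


G1 = {8 | -11}, G2 = {19 | -8}
Each is a switch {a | b} with numbers a > b; its mean value is (a + b)/2, and mean value is additive over game sums: m(G1 + G2) = m(G1) + m(G2).
Mean of G1 = (8 + (-11))/2 = -3/2 = -3/2
Mean of G2 = (19 + (-8))/2 = 11/2 = 11/2
Mean of G1 + G2 = -3/2 + 11/2 = 4

4


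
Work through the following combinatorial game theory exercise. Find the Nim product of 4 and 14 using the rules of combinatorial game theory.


Nim multiplication is bilinear over XOR: (u XOR v) * w = (u*w) XOR (v*w).
So we split each operand into its bit components and XOR the pairwise Nim products.
4 = 4 (as XOR of powers of 2).
14 = 2 + 4 + 8 (as XOR of powers of 2).
Using the standard Nim-product table on single bits:
  2*2 = 3,   2*4 = 8,   2*8 = 12,
  4*4 = 6,   4*8 = 11,  8*8 = 13,
and  1*x = x (identity), k*l = l*k (commutative).
Pairwise Nim products:
  4 * 2 = 8
  4 * 4 = 6
  4 * 8 = 11
XOR them: 8 XOR 6 XOR 11 = 5.
Result: 4 * 14 = 5 (in Nim).

5


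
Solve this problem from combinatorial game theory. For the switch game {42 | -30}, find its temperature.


The game is {42 | -30}, a switch {a | b} with numbers a > b.
Cooling {a | b} by t gives {a - t | b + t}, which stops being hot when a - t = b + t, i.e. at t = (a - b)/2. So the temperature of a switch is (a - b)/2.
Temperature = (Left option - Right option) / 2
= (42 - (-30)) / 2
= 72 / 2
= 36

36


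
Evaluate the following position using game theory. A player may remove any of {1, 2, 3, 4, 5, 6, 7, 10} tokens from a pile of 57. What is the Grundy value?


The subtraction set is S = {1, 2, 3, 4, 5, 6, 7, 10}.
G(k) = mex{ G(k - s) : s in S, s <= k }. We compute iteratively: G(0) = 0.
G(1) = mex({0}) = 1
G(2) = mex({0, 1}) = 2
G(3) = mex({0, 1, 2}) = 3
G(4) = mex({0, 1, 2, 3}) = 4
G(5) = mex({0, 1, 2, 3, 4}) = 5
G(6) = mex({0, 1, 2, 3, 4, 5}) = 6
G(7) = mex({0, 1, 2, 3, 4, 5, 6}) = 7
G(8) = mex({1, 2, 3, 4, 5, 6, 7}) = 0
G(9) = mex({0, 2, 3, 4, 5, 6, 7}) = 1
G(10) = mex({0, 1, 3, 4, 5, 6, 7}) = 2
G(11) = mex({0, 1, 2, 4, 5, 6, 7}) = 3
G(12) = mex({0, 1, 2, 3, 5, 6, 7}) = 4
G(13) = mex({0, 1, 2, 3, 4, 6, 7}) = 5
G(14) = mex({0, 1, 2, 3, 4, 5, 7}) = 6
G(15) = mex({0, 1, 2, 3, 4, 5, 6}) = 7
G(16) = mex({1, 2, 3, 4, 5, 6, 7}) = 0
G(17) = mex({0, 2, 3, 4, 5, 6, 7}) = 1
Observe that G(8)..G(17) = 0, 1, 2, 3, 4, 5, 6, 7, 0, 1 repeats G(0)..G(9) = 0, 1, 2, 3, 4, 5, 6, 7, 0, 1.
For k >= max(S) = 10, G(k) is determined by the previous 10 values G(k-10)..G(k-1); a window of 10 consecutive values has recurred shifted by 8, so by induction G(k + 8) = G(k) for all k >= 0: the sequence is periodic from the start with period 8.
One period: G(0..7) = 0, 1, 2, 3, 4, 5, 6, 7.
57 mod 8 = 1, so G(57) = G(1) = 1.

1


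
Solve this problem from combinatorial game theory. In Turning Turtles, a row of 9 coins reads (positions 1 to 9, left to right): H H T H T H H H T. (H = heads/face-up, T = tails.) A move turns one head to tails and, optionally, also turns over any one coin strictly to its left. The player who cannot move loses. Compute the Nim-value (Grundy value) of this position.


Coins: H H T H T H H H T
Key fact: a single head at position k behaves exactly like a Nim heap of size k (turning it to T and optionally flipping a coin at j < k corresponds to moving the heap from k to j, or to 0), and heads combine as a disjunctive sum (two heads at the same place would cancel, matching j XOR j = 0). So the Nim-value is the XOR of the 1-indexed positions of the heads.
Face-up positions (1-indexed): [1, 2, 4, 6, 7, 8]
XOR 0 with 1: 0 XOR 1 = 1
XOR 1 with 2: 1 XOR 2 = 3
XOR 3 with 4: 3 XOR 4 = 7
XOR 7 with 6: 7 XOR 6 = 1
XOR 1 with 7: 1 XOR 7 = 6
XOR 6 with 8: 6 XOR 8 = 14
Nim-value = 14

14


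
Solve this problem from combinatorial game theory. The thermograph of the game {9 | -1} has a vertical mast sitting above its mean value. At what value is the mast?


Game = {9 | -1}, a switch {a | b} with numbers a > b.
Its thermograph has left wall a - t and right wall b + t, which meet at t = (a - b)/2, where both equal (a + b)/2. So the mast (mean value) is at (a + b)/2.
Mean = (9 + (-1))/2 = 8/2 = 4

4


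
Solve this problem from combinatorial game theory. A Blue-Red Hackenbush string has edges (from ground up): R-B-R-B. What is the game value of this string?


Edges (from ground): R-B-R-B
By Berlekamp's sign-expansion rule, a Blue-Red Hackenbush stalk has the value of the surreal number whose sign sequence is the edge sequence with B -> + and R -> -.
Sign sequence: -+-+
Trace the sign expansion in the surreal number tree, starting from 0:
Edge 1: R (sign -) -> bounds (-inf, 0), value = -1
Edge 2: B (sign +) -> bounds (-1, 0), value = -1/2
Edge 3: R (sign -) -> bounds (-1, -1/2), value = -3/4
Edge 4: B (sign +) -> bounds (-3/4, -1/2), value = -5/8
Game value = -5/8

-5/8


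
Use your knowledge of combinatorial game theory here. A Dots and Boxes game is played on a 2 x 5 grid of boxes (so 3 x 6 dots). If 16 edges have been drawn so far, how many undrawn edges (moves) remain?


Grid: 2 x 5 boxes, i.e. 3 rows and 6 columns of dots.
Horizontal edges: (rows + 1) * cols = 3 * 5 = 15
Vertical edges: rows * (cols + 1) = 2 * 6 = 12
Total edges: 15 + 12 = 27
Edges drawn: 16
Remaining: 27 - 16 = 11

11


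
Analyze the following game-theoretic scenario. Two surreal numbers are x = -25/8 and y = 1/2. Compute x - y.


x = -25/8, y = 1/2
Converting to common denominator: 8
x = -25/8, y = 4/8
x - y = -25/8 - 1/2 = -29/8

-29/8


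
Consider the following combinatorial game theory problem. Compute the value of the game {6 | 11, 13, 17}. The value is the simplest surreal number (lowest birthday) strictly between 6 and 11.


Left options: {6}, max = 6
Right options: {11, 13, 17}, min = 11
All options are numbers and max(Left) < min(Right), so by the simplicity theorem the value is the simplest (earliest-born) number strictly between 6 and 11.
Integers 7 through 10 all lie strictly between 6 and 11.
Among integers, the simplest (lowest birthday = smallest |n|; 0 is born on day 0, +-n on day n) is 7.
No non-integer in the interval can be simpler: if x is a non-integer in the interval, then floor(x) or ceil(x) also lies in the interval (the interval contains an integer), and both are proper prefixes of x's sign expansion, i.e. born earlier. So the game value is 7.
Game value = 7

7


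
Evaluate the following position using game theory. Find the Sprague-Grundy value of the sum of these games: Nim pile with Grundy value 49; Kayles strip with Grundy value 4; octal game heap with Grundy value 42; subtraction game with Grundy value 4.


By the Sprague-Grundy theorem, the Grundy value of a sum of games is the XOR of individual Grundy values.
Nim pile: Grundy value = 49. Running XOR: 0 XOR 49 = 49
Kayles strip: Grundy value = 4. Running XOR: 49 XOR 4 = 53
octal game heap: Grundy value = 42. Running XOR: 53 XOR 42 = 31
subtraction game: Grundy value = 4. Running XOR: 31 XOR 4 = 27
The combined Grundy value is 27.

27


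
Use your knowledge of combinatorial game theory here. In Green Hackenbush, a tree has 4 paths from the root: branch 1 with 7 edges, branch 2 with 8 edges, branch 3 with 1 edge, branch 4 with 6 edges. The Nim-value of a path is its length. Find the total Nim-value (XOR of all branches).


The tree has 4 branches from the ground vertex.
In Green Hackenbush, the Nim-value of a simple path of length k is k.
Branch 1: length 7, Nim-value = 7
Branch 2: length 8, Nim-value = 8
Branch 3: length 1, Nim-value = 1
Branch 4: length 6, Nim-value = 6
Total Nim-value = XOR of all branch values:
0 XOR 7 = 7
7 XOR 8 = 15
15 XOR 1 = 14
14 XOR 6 = 8
Nim-value of the tree = 8

8
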